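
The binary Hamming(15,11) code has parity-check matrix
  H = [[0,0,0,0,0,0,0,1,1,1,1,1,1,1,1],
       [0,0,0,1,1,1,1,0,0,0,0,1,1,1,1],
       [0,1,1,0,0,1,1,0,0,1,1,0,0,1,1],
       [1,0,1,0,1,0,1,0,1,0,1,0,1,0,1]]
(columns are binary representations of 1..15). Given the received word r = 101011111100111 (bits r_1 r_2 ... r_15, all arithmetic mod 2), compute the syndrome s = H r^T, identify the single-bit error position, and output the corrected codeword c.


s = (0, 0, 0, 1)^T, error position = 1, corrected codeword c = 001011111100111

Compute s = H r^T mod 2 one row at a time:
  s_1 = 1 + 1 + 1 + 0 + 0 + 1 + 1 + 1 = 6 ≡ 0 (mod 2).
  s_2 = 0 + 1 + 1 + 1 + 0 + 1 + 1 + 1 = 6 ≡ 0 (mod 2).
  s_3 = 0 + 1 + 1 + 1 + 1 + 0 + 1 + 1 = 6 ≡ 0 (mod 2).
  s_4 = 1 + 1 + 1 + 1 + 1 + 0 + 1 + 1 = 7 ≡ 1 (mod 2).
s = (0, 0, 0, 1)^T — this equals column 1 of H (binary 0001), so error is at position 1.
Correct: flip bit 1 of r = 101011111100111 to get c = 001011111100111.


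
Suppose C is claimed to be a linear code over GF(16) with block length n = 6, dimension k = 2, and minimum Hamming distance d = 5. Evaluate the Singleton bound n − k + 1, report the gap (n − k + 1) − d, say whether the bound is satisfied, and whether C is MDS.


Singleton RHS = n − k + 1 = 5, slack = 0, bound satisfied, MDS.

Singleton bound: d ≤ n − k + 1.
Here n = 6, k = 2, so n − k + 1 = 5.
Given d = 5, check d ≤ 5: YES.
Slack = (n − k + 1) − d = 0.
The code is MDS (slack = 0).
Description: the claimed parameters are [6, 2, 5]_16; such a code would be MDS (meets Singleton bound).


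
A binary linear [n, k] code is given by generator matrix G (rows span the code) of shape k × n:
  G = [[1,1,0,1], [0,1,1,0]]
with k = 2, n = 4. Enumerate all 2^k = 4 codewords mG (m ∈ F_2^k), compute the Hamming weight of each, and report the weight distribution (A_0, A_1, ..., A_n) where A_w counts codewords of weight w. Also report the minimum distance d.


Weight distribution: A_0 = 1, A_2 = 1, A_3 = 2. Minimum distance d = 2.

Enumerate all 2^2 = 4 messages m ∈ F_2^2.
For each, compute codeword c = mG in F_2^4, then tally its weight.
  m = 00 → c = 0000, weight = 0.
  m = 10 → c = 1101, weight = 3.
  m = 01 → c = 0110, weight = 2.
  m = 11 → c = 1011, weight = 3.
Tally weights:
  weight 0: 1 codewords.
  weight 2: 1 codewords.
  weight 3: 2 codewords.
Minimum distance d = smallest w > 0 with A_w > 0 = 2.
Sanity: Σ A_w = 4 = 2^2 = 4 ✓.


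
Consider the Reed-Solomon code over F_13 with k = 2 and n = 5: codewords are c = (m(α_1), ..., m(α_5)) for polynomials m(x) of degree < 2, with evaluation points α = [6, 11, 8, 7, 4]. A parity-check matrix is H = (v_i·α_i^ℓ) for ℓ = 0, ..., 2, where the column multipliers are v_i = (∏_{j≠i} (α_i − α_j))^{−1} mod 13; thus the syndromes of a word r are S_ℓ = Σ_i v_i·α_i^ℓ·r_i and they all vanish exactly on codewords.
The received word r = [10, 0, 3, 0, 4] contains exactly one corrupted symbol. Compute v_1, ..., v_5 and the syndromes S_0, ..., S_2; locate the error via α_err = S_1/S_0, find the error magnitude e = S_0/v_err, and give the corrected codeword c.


S = (10, 6, 1), error at position 2, error magnitude e = 1, c = [10, 12, 3, 0, 4].

Step 1: column multipliers v_i = (∏_{j≠i}(α_i − α_j))^{−1} mod 13.
  i = 1 (α = 6): (6−11)(6−8)(6−7)(6−4) = (−5)·(−2)·(−1)·2 = −20 ≡ 6, so v_1 = 6^{−1} = 11 (mod 13).
  i = 2 (α = 11): (11−6)(11−8)(11−7)(11−4) = 5·3·4·7 = 420 ≡ 4, so v_2 = 4^{−1} = 10 (mod 13).
  i = 3 (α = 8): (8−6)(8−11)(8−7)(8−4) = 2·(−3)·1·4 = −24 ≡ 2, so v_3 = 2^{−1} = 7 (mod 13).
  i = 4 (α = 7): (7−6)(7−11)(7−8)(7−4) = 1·(−4)·(−1)·3 = 12 ≡ 12, so v_4 = 12^{−1} = 12 (mod 13).
  i = 5 (α = 4): (4−6)(4−11)(4−8)(4−7) = (−2)·(−7)·(−4)·(−3) = 168 ≡ 12, so v_5 = 12^{−1} = 12 (mod 13).
  v = [11, 10, 7, 12, 12].
Step 2: syndromes of r = [10, 0, 3, 0, 4] (all sums mod 13).
  S_0 = Σ v_i r_i = 11·10 + 10·0 + 7·3 + 12·0 + 12·4 = 179 ≡ 10.
  S_1 = Σ v_i α_i r_i = 11·6·10 + 10·11·0 + 7·8·3 + 12·7·0 + 12·4·4 = 1020 ≡ 6.
  α_i^2 mod 13 = [10, 4, 12, 10, 3].
  S_2 = Σ v_i α_i^2 r_i = 11·10·10 + 10·4·0 + 7·12·3 + 12·10·0 + 12·3·4 = 1496 ≡ 1.
  S = (10, 6, 1) ≠ 0, so r is not a codeword (an error is present).
Step 3: locate the error. For a single error e at position i, S_ℓ = v_i·e·α_i^ℓ, so α_err = S_1/S_0.
  S_0^{−1} = 10^{−1} = 4 (mod 13), so α_err = 6·4 = 24 ≡ 11 = α_2. Error position i = 2.
  Consistency check: S_2/S_1 = 1·11 = 11 ≡ 11 = α_err ✓ (single-error assumption holds).
Step 4: error magnitude e = S_0/v_2 = S_0·∏_{j≠2}(α_2 − α_j) = 10·4 = 40 ≡ 1 (mod 13).
Step 5: correct position 2: c_2 = r_2 − e = 0 − 1 ≡ 12 (mod 13). Hence c = [10, 12, 3, 0, 4].
  Check: interpolating c through the α_i gives m(x) = 5 + 3·x (degree < 2) with m(α_i) = c_i for every i, so c is indeed a codeword.


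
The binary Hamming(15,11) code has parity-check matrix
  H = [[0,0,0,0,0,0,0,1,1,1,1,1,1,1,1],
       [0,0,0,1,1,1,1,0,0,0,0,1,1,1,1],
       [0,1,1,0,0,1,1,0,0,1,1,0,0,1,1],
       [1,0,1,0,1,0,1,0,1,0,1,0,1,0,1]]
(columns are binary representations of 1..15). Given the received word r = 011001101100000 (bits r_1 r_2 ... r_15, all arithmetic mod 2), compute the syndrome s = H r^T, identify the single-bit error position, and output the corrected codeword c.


s = (0, 0, 1, 1)^T, error position = 3, corrected codeword c = 010001101100000

Compute s = H r^T mod 2 one row at a time:
  s_1 = 0 + 1 + 1 + 0 + 0 + 0 + 0 + 0 = 2 ≡ 0 (mod 2).
  s_2 = 0 + 0 + 1 + 1 + 0 + 0 + 0 + 0 = 2 ≡ 0 (mod 2).
  s_3 = 1 + 1 + 1 + 1 + 1 + 0 + 0 + 0 = 5 ≡ 1 (mod 2).
  s_4 = 0 + 1 + 0 + 1 + 1 + 0 + 0 + 0 = 3 ≡ 1 (mod 2).
s = (0, 0, 1, 1)^T — this equals column 3 of H (binary 0011), so error is at position 3.
Correct: flip bit 3 of r = 011001101100000 to get c = 010001101100000.


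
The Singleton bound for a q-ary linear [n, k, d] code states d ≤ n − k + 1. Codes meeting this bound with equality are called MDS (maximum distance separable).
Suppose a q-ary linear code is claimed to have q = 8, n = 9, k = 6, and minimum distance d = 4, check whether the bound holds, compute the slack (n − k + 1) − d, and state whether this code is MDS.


Singleton RHS = n − k + 1 = 4, slack = 0, bound satisfied, MDS.

Singleton bound: d ≤ n − k + 1.
Here n = 9, k = 6, so n − k + 1 = 4.
Given d = 4, check d ≤ 4: YES.
Slack = (n − k + 1) − d = 0.
The code is MDS (slack = 0).
Description: the claimed parameters are [9, 6, 4]_8; such a code would be MDS (meets Singleton bound).


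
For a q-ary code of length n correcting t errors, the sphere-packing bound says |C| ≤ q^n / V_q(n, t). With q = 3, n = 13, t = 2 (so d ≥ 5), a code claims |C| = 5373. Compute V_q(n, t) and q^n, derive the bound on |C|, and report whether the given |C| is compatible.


V_q(n, t) = 339, q^n = 1594323, Hamming bound = 4703, |C| = 5373 > bound (violated).

Step 1: Compute V_q(n, t) = Σ_{j=0}^2 C(n, j) (q−1)^j.
  j = 0: C(13,0)·(2)^0 = 1·1 = 1.
  j = 1: C(13,1)·(2)^1 = 13·2 = 26.
  j = 2: C(13,2)·(2)^2 = 78·4 = 312.
  V_q(n, t) = 1 + 26 + 312 = 339.
Step 2: q^n = 3^13 = 1594323.
Step 3: Hamming bound ⌊q^n / V_q(n,t)⌋ = ⌊1594323/339⌋ = 4703.
Step 4: Compare |C| = 5373 to 4703: violated.
The claimed |C| lies above the Hamming bound, so no 3-ary code of length 13 with d ≥ 5 can have 5373 codewords.


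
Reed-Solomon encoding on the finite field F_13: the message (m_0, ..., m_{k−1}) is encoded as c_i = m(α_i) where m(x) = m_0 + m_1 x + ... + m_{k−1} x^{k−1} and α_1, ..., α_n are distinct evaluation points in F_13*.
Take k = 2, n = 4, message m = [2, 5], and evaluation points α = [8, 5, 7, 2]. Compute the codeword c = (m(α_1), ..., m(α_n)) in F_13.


c = [3, 1, 11, 12]

Message polynomial: m(x) = 2 + 5·x (mod 13).
For each evaluation point α_i, compute m(α_i) mod 13:
  α_1 = 8: Horner steps 5 → 3, so m(8) = 3.
  α_2 = 5: Horner steps 5 → 1, so m(5) = 1.
  α_3 = 7: Horner steps 5 → 11, so m(7) = 11.
  α_4 = 2: Horner steps 5 → 12, so m(2) = 12.
Codeword c = [3, 1, 11, 12] ∈ F_13^4.


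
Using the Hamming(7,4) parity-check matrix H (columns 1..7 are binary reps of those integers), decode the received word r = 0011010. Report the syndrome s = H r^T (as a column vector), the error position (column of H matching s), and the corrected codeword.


s = (0, 0, 1)^T, error position = 1, corrected codeword c = 1011010

Compute s = H r^T mod 2 one row at a time:
  s_1 = 1 + 0 + 1 + 0 = 2 ≡ 0 (mod 2).
  s_2 = 0 + 1 + 1 + 0 = 2 ≡ 0 (mod 2).
  s_3 = 0 + 1 + 0 + 0 = 1 ≡ 1 (mod 2).
s = (0, 0, 1)^T — this equals column 1 of H (binary 001), so error is at position 1.
Correct: flip bit 1 of r = 0011010 to get c = 1011010.


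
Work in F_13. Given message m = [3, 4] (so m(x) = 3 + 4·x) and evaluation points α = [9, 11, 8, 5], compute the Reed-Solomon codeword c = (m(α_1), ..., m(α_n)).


c = [0, 8, 9, 10]

Message polynomial: m(x) = 3 + 4·x (mod 13).
For each evaluation point α_i, compute m(α_i) mod 13:
  α_1 = 9: Horner steps 4 → 0, so m(9) = 0.
  α_2 = 11: Horner steps 4 → 8, so m(11) = 8.
  α_3 = 8: Horner steps 4 → 9, so m(8) = 9.
  α_4 = 5: Horner steps 4 → 10, so m(5) = 10.
Codeword c = [0, 8, 9, 10] ∈ F_13^4.


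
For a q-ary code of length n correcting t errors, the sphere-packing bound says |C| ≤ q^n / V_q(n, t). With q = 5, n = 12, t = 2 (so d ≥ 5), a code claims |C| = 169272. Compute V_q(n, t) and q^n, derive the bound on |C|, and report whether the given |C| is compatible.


V_q(n, t) = 1105, q^n = 244140625, Hamming bound = 220941, |C| = 169272 ≤ bound (satisfied).

Step 1: Compute V_q(n, t) = Σ_{j=0}^2 C(n, j) (q−1)^j.
  j = 0: C(12,0)·(4)^0 = 1·1 = 1.
  j = 1: C(12,1)·(4)^1 = 12·4 = 48.
  j = 2: C(12,2)·(4)^2 = 66·16 = 1056.
  V_q(n, t) = 1 + 48 + 1056 = 1105.
Step 2: q^n = 5^12 = 244140625.
Step 3: Hamming bound ⌊q^n / V_q(n,t)⌋ = ⌊244140625/1105⌋ = 220941.
Step 4: Compare |C| = 169272 to 220941: satisfied.
The claimed |C| lies below the Hamming bound.


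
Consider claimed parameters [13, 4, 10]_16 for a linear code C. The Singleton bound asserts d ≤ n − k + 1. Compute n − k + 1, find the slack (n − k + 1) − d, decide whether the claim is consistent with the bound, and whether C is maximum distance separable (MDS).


Singleton RHS = n − k + 1 = 10, slack = 0, bound satisfied, MDS.

Singleton bound: d ≤ n − k + 1.
Here n = 13, k = 4, so n − k + 1 = 10.
Given d = 10, check d ≤ 10: YES.
Slack = (n − k + 1) − d = 0.
The code is MDS (slack = 0).
Description: the claimed parameters are [13, 4, 10]_16; such a code would be MDS (meets Singleton bound).


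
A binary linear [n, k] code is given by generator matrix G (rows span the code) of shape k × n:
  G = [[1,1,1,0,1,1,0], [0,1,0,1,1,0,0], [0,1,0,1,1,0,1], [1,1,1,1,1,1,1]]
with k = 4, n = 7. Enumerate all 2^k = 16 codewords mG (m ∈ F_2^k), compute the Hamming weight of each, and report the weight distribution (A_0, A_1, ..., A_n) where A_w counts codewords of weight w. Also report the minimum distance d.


Weight distribution: A_0 = 1, A_1 = 2, A_2 = 2, A_3 = 3, A_4 = 3, A_5 = 2, A_6 = 2, A_7 = 1. Minimum distance d = 1.

Enumerate all 2^4 = 16 messages m ∈ F_2^4.
For each, compute codeword c = mG in F_2^7, then tally its weight.
  m = 0000 → c = 0000000, weight = 0.
  m = 1000 → c = 1110110, weight = 5.
  m = 0100 → c = 0101100, weight = 3.
  m = 1100 → c = 1011010, weight = 4.
  m = 0010 → c = 0101101, weight = 4.
  m = 1010 → c = 1011011, weight = 5.
  m = 0110 → c = 0000001, weight = 1.
  m = 1110 → c = 1110111, weight = 6.
  m = 0001 → c = 1111111, weight = 7.
  m = 1001 → c = 0001001, weight = 2.
  m = 0101 → c = 1010011, weight = 4.
  m = 1101 → c = 0100101, weight = 3.
  m = 0011 → c = 1010010, weight = 3.
  m = 1011 → c = 0100100, weight = 2.
  m = 0111 → c = 1111110, weight = 6.
  m = 1111 → c = 0001000, weight = 1.
Tally weights:
  weight 0: 1 codewords.
  weight 1: 2 codewords.
  weight 2: 2 codewords.
  weight 3: 3 codewords.
  weight 4: 3 codewords.
  weight 5: 2 codewords.
  weight 6: 2 codewords.
  weight 7: 1 codewords.
Minimum distance d = smallest w > 0 with A_w > 0 = 1.
Sanity: Σ A_w = 16 = 2^4 = 16 ✓.


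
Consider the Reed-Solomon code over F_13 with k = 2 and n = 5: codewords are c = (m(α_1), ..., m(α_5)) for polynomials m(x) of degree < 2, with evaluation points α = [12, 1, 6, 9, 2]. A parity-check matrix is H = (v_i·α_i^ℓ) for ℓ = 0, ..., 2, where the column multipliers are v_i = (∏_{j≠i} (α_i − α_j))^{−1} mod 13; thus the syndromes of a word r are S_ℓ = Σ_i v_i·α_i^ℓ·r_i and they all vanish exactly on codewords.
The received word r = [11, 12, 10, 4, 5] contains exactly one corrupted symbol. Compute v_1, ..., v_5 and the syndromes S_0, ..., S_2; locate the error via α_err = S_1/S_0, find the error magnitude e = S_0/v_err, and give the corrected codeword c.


S = (4, 4, 4), error at position 2, error magnitude e = 5, c = [11, 7, 10, 4, 5].

Step 1: column multipliers v_i = (∏_{j≠i}(α_i − α_j))^{−1} mod 13.
  i = 1 (α = 12): (12−1)(12−6)(12−9)(12−2) = 11·6·3·10 = 1980 ≡ 4, so v_1 = 4^{−1} = 10 (mod 13).
  i = 2 (α = 1): (1−12)(1−6)(1−9)(1−2) = (−11)·(−5)·(−8)·(−1) = 440 ≡ 11, so v_2 = 11^{−1} = 6 (mod 13).
  i = 3 (α = 6): (6−12)(6−1)(6−9)(6−2) = (−6)·5·(−3)·4 = 360 ≡ 9, so v_3 = 9^{−1} = 3 (mod 13).
  i = 4 (α = 9): (9−12)(9−1)(9−6)(9−2) = (−3)·8·3·7 = −504 ≡ 3, so v_4 = 3^{−1} = 9 (mod 13).
  i = 5 (α = 2): (2−12)(2−1)(2−6)(2−9) = (−10)·1·(−4)·(−7) = −280 ≡ 6, so v_5 = 6^{−1} = 11 (mod 13).
  v = [10, 6, 3, 9, 11].
Step 2: syndromes of r = [11, 12, 10, 4, 5] (all sums mod 13).
  S_0 = Σ v_i r_i = 10·11 + 6·12 + 3·10 + 9·4 + 11·5 = 303 ≡ 4.
  S_1 = Σ v_i α_i r_i = 10·12·11 + 6·1·12 + 3·6·10 + 9·9·4 + 11·2·5 = 2006 ≡ 4.
  α_i^2 mod 13 = [1, 1, 10, 3, 4].
  S_2 = Σ v_i α_i^2 r_i = 10·1·11 + 6·1·12 + 3·10·10 + 9·3·4 + 11·4·5 = 810 ≡ 4.
  S = (4, 4, 4) ≠ 0, so r is not a codeword (an error is present).
Step 3: locate the error. For a single error e at position i, S_ℓ = v_i·e·α_i^ℓ, so α_err = S_1/S_0.
  S_0^{−1} = 4^{−1} = 10 (mod 13), so α_err = 4·10 = 40 ≡ 1 = α_2. Error position i = 2.
  Consistency check: S_2/S_1 = 4·10 = 40 ≡ 1 = α_err ✓ (single-error assumption holds).
Step 4: error magnitude e = S_0/v_2 = S_0·∏_{j≠2}(α_2 − α_j) = 4·11 = 44 ≡ 5 (mod 13).
Step 5: correct position 2: c_2 = r_2 − e = 12 − 5 ≡ 7 (mod 13). Hence c = [11, 7, 10, 4, 5].
  Check: interpolating c through the α_i gives m(x) = 9 + 11·x (degree < 2) with m(α_i) = c_i for every i, so c is indeed a codeword.


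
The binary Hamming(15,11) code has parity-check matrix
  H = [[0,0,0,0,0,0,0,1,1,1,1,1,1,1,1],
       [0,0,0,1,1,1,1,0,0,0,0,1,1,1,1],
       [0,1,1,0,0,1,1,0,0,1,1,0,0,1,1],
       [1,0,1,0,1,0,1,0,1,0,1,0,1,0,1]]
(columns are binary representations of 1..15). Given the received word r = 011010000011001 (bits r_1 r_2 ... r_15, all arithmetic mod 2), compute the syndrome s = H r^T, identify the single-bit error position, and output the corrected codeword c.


s = (1, 1, 0, 0)^T, error position = 12, corrected codeword c = 011010000010001

Compute s = H r^T mod 2 one row at a time:
  s_1 = 0 + 0 + 0 + 1 + 1 + 0 + 0 + 1 = 3 ≡ 1 (mod 2).
  s_2 = 0 + 1 + 0 + 0 + 1 + 0 + 0 + 1 = 3 ≡ 1 (mod 2).
  s_3 = 1 + 1 + 0 + 0 + 0 + 1 + 0 + 1 = 4 ≡ 0 (mod 2).
  s_4 = 0 + 1 + 1 + 0 + 0 + 1 + 0 + 1 = 4 ≡ 0 (mod 2).
s = (1, 1, 0, 0)^T — this equals column 12 of H (binary 1100), so error is at position 12.
Correct: flip bit 12 of r = 011010000011001 to get c = 011010000010001.


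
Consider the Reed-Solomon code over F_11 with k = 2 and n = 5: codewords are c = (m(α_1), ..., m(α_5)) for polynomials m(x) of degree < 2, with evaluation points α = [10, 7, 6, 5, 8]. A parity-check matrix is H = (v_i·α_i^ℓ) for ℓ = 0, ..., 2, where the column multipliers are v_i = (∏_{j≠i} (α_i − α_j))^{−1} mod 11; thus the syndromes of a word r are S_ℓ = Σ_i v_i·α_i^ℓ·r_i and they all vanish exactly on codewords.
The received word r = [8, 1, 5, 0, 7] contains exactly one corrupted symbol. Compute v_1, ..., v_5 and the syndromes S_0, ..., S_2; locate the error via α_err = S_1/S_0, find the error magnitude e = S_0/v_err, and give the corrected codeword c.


S = (7, 9, 10), error at position 3, error magnitude e = 10, c = [8, 1, 6, 0, 7].

Step 1: column multipliers v_i = (∏_{j≠i}(α_i − α_j))^{−1} mod 11.
  i = 1 (α = 10): (10−7)(10−6)(10−5)(10−8) = 3·4·5·2 = 120 ≡ 10, so v_1 = 10^{−1} = 10 (mod 11).
  i = 2 (α = 7): (7−10)(7−6)(7−5)(7−8) = (−3)·1·2·(−1) = 6 ≡ 6, so v_2 = 6^{−1} = 2 (mod 11).
  i = 3 (α = 6): (6−10)(6−7)(6−5)(6−8) = (−4)·(−1)·1·(−2) = −8 ≡ 3, so v_3 = 3^{−1} = 4 (mod 11).
  i = 4 (α = 5): (5−10)(5−7)(5−6)(5−8) = (−5)·(−2)·(−1)·(−3) = 30 ≡ 8, so v_4 = 8^{−1} = 7 (mod 11).
  i = 5 (α = 8): (8−10)(8−7)(8−6)(8−5) = (−2)·1·2·3 = −12 ≡ 10, so v_5 = 10^{−1} = 10 (mod 11).
  v = [10, 2, 4, 7, 10].
Step 2: syndromes of r = [8, 1, 5, 0, 7] (all sums mod 11).
  S_0 = Σ v_i r_i = 10·8 + 2·1 + 4·5 + 7·0 + 10·7 = 172 ≡ 7.
  S_1 = Σ v_i α_i r_i = 10·10·8 + 2·7·1 + 4·6·5 + 7·5·0 + 10·8·7 = 1494 ≡ 9.
  α_i^2 mod 11 = [1, 5, 3, 3, 9].
  S_2 = Σ v_i α_i^2 r_i = 10·1·8 + 2·5·1 + 4·3·5 + 7·3·0 + 10·9·7 = 780 ≡ 10.
  S = (7, 9, 10) ≠ 0, so r is not a codeword (an error is present).
Step 3: locate the error. For a single error e at position i, S_ℓ = v_i·e·α_i^ℓ, so α_err = S_1/S_0.
  S_0^{−1} = 7^{−1} = 8 (mod 11), so α_err = 9·8 = 72 ≡ 6 = α_3. Error position i = 3.
  Consistency check: S_2/S_1 = 10·5 = 50 ≡ 6 = α_err ✓ (single-error assumption holds).
Step 4: error magnitude e = S_0/v_3 = S_0·∏_{j≠3}(α_3 − α_j) = 7·3 = 21 ≡ 10 (mod 11).
Step 5: correct position 3: c_3 = r_3 − e = 5 − 10 ≡ 6 (mod 11). Hence c = [8, 1, 6, 0, 7].
  Check: interpolating c through the α_i gives m(x) = 3 + 6·x (degree < 2) with m(α_i) = c_i for every i, so c is indeed a codeword.


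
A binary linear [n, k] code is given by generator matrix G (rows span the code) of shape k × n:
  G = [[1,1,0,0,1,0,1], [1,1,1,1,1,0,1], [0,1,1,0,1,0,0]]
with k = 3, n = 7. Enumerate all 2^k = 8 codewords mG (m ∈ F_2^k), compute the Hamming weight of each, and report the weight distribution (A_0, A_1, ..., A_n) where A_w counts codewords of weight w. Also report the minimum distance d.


Weight distribution: A_0 = 1, A_2 = 1, A_3 = 4, A_4 = 1, A_6 = 1. Minimum distance d = 2.

Enumerate all 2^3 = 8 messages m ∈ F_2^3.
For each, compute codeword c = mG in F_2^7, then tally its weight.
  m = 000 → c = 0000000, weight = 0.
  m = 100 → c = 1100101, weight = 4.
  m = 010 → c = 1111101, weight = 6.
  m = 110 → c = 0011000, weight = 2.
  m = 001 → c = 0110100, weight = 3.
  m = 101 → c = 1010001, weight = 3.
  m = 011 → c = 1001001, weight = 3.
  m = 111 → c = 0101100, weight = 3.
Tally weights:
  weight 0: 1 codewords.
  weight 2: 1 codewords.
  weight 3: 4 codewords.
  weight 4: 1 codewords.
  weight 6: 1 codewords.
Minimum distance d = smallest w > 0 with A_w > 0 = 2.
Sanity: Σ A_w = 8 = 2^3 = 8 ✓.


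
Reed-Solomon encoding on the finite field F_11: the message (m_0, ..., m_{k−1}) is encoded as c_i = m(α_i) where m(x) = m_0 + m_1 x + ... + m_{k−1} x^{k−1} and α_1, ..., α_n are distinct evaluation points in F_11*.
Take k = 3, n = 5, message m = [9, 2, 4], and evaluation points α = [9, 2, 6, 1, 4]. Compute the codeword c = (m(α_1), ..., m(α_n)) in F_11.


c = [10, 7, 0, 4, 4]

Message polynomial: m(x) = 9 + 2·x + 4·x^2 (mod 11).
For each evaluation point α_i, compute m(α_i) mod 11:
  α_1 = 9: Horner steps 4 → 5 → 10, so m(9) = 10.
  α_2 = 2: Horner steps 4 → 10 → 7, so m(2) = 7.
  α_3 = 6: Horner steps 4 → 4 → 0, so m(6) = 0.
  α_4 = 1: Horner steps 4 → 6 → 4, so m(1) = 4.
  α_5 = 4: Horner steps 4 → 7 → 4, so m(4) = 4.
Codeword c = [10, 7, 0, 4, 4] ∈ F_11^5.


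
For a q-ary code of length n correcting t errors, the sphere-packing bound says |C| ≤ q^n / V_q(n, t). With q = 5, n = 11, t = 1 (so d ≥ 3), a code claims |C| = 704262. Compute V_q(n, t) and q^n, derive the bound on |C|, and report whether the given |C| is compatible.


V_q(n, t) = 45, q^n = 48828125, Hamming bound = 1085069, |C| = 704262 ≤ bound (satisfied).

Step 1: Compute V_q(n, t) = Σ_{j=0}^1 C(n, j) (q−1)^j.
  j = 0: C(11,0)·(4)^0 = 1·1 = 1.
  j = 1: C(11,1)·(4)^1 = 11·4 = 44.
  V_q(n, t) = 1 + 44 = 45.
Step 2: q^n = 5^11 = 48828125.
Step 3: Hamming bound ⌊q^n / V_q(n,t)⌋ = ⌊48828125/45⌋ = 1085069.
Step 4: Compare |C| = 704262 to 1085069: satisfied.
The claimed |C| lies below the Hamming bound.


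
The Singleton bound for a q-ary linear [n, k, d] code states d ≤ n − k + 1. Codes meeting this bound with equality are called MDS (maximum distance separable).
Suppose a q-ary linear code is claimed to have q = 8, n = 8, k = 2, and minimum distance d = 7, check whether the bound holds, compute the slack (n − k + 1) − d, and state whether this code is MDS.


Singleton RHS = n − k + 1 = 7, slack = 0, bound satisfied, MDS.

Singleton bound: d ≤ n − k + 1.
Here n = 8, k = 2, so n − k + 1 = 7.
Given d = 7, check d ≤ 7: YES.
Slack = (n − k + 1) − d = 0.
The code is MDS (slack = 0).
Description: the claimed parameters are [8, 2, 7]_8; such a code would be MDS (meets Singleton bound).


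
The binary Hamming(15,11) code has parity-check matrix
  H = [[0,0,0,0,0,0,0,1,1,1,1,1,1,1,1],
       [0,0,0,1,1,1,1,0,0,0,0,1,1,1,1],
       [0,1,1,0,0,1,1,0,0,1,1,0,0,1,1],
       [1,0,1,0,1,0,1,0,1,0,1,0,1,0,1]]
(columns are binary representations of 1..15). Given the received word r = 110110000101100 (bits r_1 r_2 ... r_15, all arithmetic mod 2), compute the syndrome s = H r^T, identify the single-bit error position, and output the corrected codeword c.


s = (1, 0, 0, 1)^T, error position = 9, corrected codeword c = 110110001101100

Compute s = H r^T mod 2 one row at a time:
  s_1 = 0 + 0 + 1 + 0 + 1 + 1 + 0 + 0 = 3 ≡ 1 (mod 2).
  s_2 = 1 + 1 + 0 + 0 + 1 + 1 + 0 + 0 = 4 ≡ 0 (mod 2).
  s_3 = 1 + 0 + 0 + 0 + 1 + 0 + 0 + 0 = 2 ≡ 0 (mod 2).
  s_4 = 1 + 0 + 1 + 0 + 0 + 0 + 1 + 0 = 3 ≡ 1 (mod 2).
s = (1, 0, 0, 1)^T — this equals column 9 of H (binary 1001), so error is at position 9.
Correct: flip bit 9 of r = 110110000101100 to get c = 110110001101100.


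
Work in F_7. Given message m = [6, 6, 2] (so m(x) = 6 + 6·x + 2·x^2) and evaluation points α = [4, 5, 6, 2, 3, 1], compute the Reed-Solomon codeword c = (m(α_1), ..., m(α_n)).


c = [6, 2, 2, 5, 0, 0]

Message polynomial: m(x) = 6 + 6·x + 2·x^2 (mod 7).
For each evaluation point α_i, compute m(α_i) mod 7:
  α_1 = 4: Horner steps 2 → 0 → 6, so m(4) = 6.
  α_2 = 5: Horner steps 2 → 2 → 2, so m(5) = 2.
  α_3 = 6: Horner steps 2 → 4 → 2, so m(6) = 2.
  α_4 = 2: Horner steps 2 → 3 → 5, so m(2) = 5.
  α_5 = 3: Horner steps 2 → 5 → 0, so m(3) = 0.
  α_6 = 1: Horner steps 2 → 1 → 0, so m(1) = 0.
Codeword c = [6, 2, 2, 5, 0, 0] ∈ F_7^6.


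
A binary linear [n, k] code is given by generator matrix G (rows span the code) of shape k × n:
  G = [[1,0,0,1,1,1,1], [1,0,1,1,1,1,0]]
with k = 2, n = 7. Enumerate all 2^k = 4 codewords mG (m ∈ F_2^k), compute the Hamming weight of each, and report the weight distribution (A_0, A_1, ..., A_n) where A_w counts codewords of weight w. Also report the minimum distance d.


Weight distribution: A_0 = 1, A_2 = 1, A_5 = 2. Minimum distance d = 2.

Enumerate all 2^2 = 4 messages m ∈ F_2^2.
For each, compute codeword c = mG in F_2^7, then tally its weight.
  m = 00 → c = 0000000, weight = 0.
  m = 10 → c = 1001111, weight = 5.
  m = 01 → c = 1011110, weight = 5.
  m = 11 → c = 0010001, weight = 2.
Tally weights:
  weight 0: 1 codewords.
  weight 2: 1 codewords.
  weight 5: 2 codewords.
Minimum distance d = smallest w > 0 with A_w > 0 = 2.
Sanity: Σ A_w = 4 = 2^2 = 4 ✓.


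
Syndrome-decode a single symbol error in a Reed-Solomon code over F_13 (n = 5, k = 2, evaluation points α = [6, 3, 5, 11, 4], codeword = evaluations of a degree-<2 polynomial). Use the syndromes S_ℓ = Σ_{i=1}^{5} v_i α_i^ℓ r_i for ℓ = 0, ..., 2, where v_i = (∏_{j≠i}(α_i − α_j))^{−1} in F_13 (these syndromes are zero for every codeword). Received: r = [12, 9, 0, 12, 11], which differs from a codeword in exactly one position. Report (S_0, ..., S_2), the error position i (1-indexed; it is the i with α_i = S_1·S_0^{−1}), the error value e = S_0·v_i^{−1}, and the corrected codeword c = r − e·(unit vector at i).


S = (4, 11, 1), error at position 1, error magnitude e = 10, c = [2, 9, 0, 12, 11].

Step 1: column multipliers v_i = (∏_{j≠i}(α_i − α_j))^{−1} mod 13.
  i = 1 (α = 6): (6−3)(6−5)(6−11)(6−4) = 3·1·(−5)·2 = −30 ≡ 9, so v_1 = 9^{−1} = 3 (mod 13).
  i = 2 (α = 3): (3−6)(3−5)(3−11)(3−4) = (−3)·(−2)·(−8)·(−1) = 48 ≡ 9, so v_2 = 9^{−1} = 3 (mod 13).
  i = 3 (α = 5): (5−6)(5−3)(5−11)(5−4) = (−1)·2·(−6)·1 = 12 ≡ 12, so v_3 = 12^{−1} = 12 (mod 13).
  i = 4 (α = 11): (11−6)(11−3)(11−5)(11−4) = 5·8·6·7 = 1680 ≡ 3, so v_4 = 3^{−1} = 9 (mod 13).
  i = 5 (α = 4): (4−6)(4−3)(4−5)(4−11) = (−2)·1·(−1)·(−7) = −14 ≡ 12, so v_5 = 12^{−1} = 12 (mod 13).
  v = [3, 3, 12, 9, 12].
Step 2: syndromes of r = [12, 9, 0, 12, 11] (all sums mod 13).
  S_0 = Σ v_i r_i = 3·12 + 3·9 + 12·0 + 9·12 + 12·11 = 303 ≡ 4.
  S_1 = Σ v_i α_i r_i = 3·6·12 + 3·3·9 + 12·5·0 + 9·11·12 + 12·4·11 = 2013 ≡ 11.
  α_i^2 mod 13 = [10, 9, 12, 4, 3].
  S_2 = Σ v_i α_i^2 r_i = 3·10·12 + 3·9·9 + 12·12·0 + 9·4·12 + 12·3·11 = 1431 ≡ 1.
  S = (4, 11, 1) ≠ 0, so r is not a codeword (an error is present).
Step 3: locate the error. For a single error e at position i, S_ℓ = v_i·e·α_i^ℓ, so α_err = S_1/S_0.
  S_0^{−1} = 4^{−1} = 10 (mod 13), so α_err = 11·10 = 110 ≡ 6 = α_1. Error position i = 1.
  Consistency check: S_2/S_1 = 1·6 = 6 ≡ 6 = α_err ✓ (single-error assumption holds).
Step 4: error magnitude e = S_0/v_1 = S_0·∏_{j≠1}(α_1 − α_j) = 4·9 = 36 ≡ 10 (mod 13).
Step 5: correct position 1: c_1 = r_1 − e = 12 − 10 ≡ 2 (mod 13). Hence c = [2, 9, 0, 12, 11].
  Check: interpolating c through the α_i gives m(x) = 3 + 2·x (degree < 2) with m(α_i) = c_i for every i, so c is indeed a codeword.


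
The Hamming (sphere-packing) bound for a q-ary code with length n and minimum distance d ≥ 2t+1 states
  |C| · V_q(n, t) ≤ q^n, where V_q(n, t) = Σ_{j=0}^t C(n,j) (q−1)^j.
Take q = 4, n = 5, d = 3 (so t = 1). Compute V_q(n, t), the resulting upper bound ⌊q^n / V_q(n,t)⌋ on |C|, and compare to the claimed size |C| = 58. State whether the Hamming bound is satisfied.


V_q(n, t) = 16, q^n = 1024, Hamming bound = 64, |C| = 58 ≤ bound (satisfied).

Step 1: Compute V_q(n, t) = Σ_{j=0}^1 C(n, j) (q−1)^j.
  j = 0: C(5,0)·(3)^0 = 1·1 = 1.
  j = 1: C(5,1)·(3)^1 = 5·3 = 15.
  V_q(n, t) = 1 + 15 = 16.
Step 2: q^n = 4^5 = 1024.
Step 3: Hamming bound ⌊q^n / V_q(n,t)⌋ = ⌊1024/16⌋ = 64.
Step 4: Compare |C| = 58 to 64: satisfied.
The claimed |C| lies below the Hamming bound.


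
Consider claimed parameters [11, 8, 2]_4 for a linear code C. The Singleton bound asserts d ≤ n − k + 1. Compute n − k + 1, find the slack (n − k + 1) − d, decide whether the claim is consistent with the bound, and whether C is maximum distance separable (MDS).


Singleton RHS = n − k + 1 = 4, slack = 2, bound satisfied, not MDS.

Singleton bound: d ≤ n − k + 1.
Here n = 11, k = 8, so n − k + 1 = 4.
Given d = 2, check d ≤ 4: YES.
Slack = (n − k + 1) − d = 2.
The code is NOT MDS (slack = 2 > 0).
Description: the claimed parameters are [11, 8, 2]_4; such a code would be non-MDS.


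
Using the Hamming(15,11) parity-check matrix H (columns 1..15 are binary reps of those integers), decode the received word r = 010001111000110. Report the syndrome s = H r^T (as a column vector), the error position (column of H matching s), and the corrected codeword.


s = (0, 0, 0, 1)^T, error position = 1, corrected codeword c = 110001111000110

Compute s = H r^T mod 2 one row at a time:
  s_1 = 1 + 1 + 0 + 0 + 0 + 1 + 1 + 0 = 4 ≡ 0 (mod 2).
  s_2 = 0 + 0 + 1 + 1 + 0 + 1 + 1 + 0 = 4 ≡ 0 (mod 2).
  s_3 = 1 + 0 + 1 + 1 + 0 + 0 + 1 + 0 = 4 ≡ 0 (mod 2).
  s_4 = 0 + 0 + 0 + 1 + 1 + 0 + 1 + 0 = 3 ≡ 1 (mod 2).
s = (0, 0, 0, 1)^T — this equals column 1 of H (binary 0001), so error is at position 1.
Correct: flip bit 1 of r = 010001111000110 to get c = 110001111000110.


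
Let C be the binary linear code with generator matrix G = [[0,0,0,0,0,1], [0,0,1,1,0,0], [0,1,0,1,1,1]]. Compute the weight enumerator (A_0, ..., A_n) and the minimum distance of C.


Weight distribution: A_0 = 1, A_1 = 1, A_2 = 1, A_3 = 3, A_4 = 2. Minimum distance d = 1.

Enumerate all 2^3 = 8 messages m ∈ F_2^3.
For each, compute codeword c = mG in F_2^6, then tally its weight.
  m = 000 → c = 000000, weight = 0.
  m = 100 → c = 000001, weight = 1.
  m = 010 → c = 001100, weight = 2.
  m = 110 → c = 001101, weight = 3.
  m = 001 → c = 010111, weight = 4.
  m = 101 → c = 010110, weight = 3.
  m = 011 → c = 011011, weight = 4.
  m = 111 → c = 011010, weight = 3.
Tally weights:
  weight 0: 1 codewords.
  weight 1: 1 codewords.
  weight 2: 1 codewords.
  weight 3: 3 codewords.
  weight 4: 2 codewords.
Minimum distance d = smallest w > 0 with A_w > 0 = 1.
Sanity: Σ A_w = 8 = 2^3 = 8 ✓.


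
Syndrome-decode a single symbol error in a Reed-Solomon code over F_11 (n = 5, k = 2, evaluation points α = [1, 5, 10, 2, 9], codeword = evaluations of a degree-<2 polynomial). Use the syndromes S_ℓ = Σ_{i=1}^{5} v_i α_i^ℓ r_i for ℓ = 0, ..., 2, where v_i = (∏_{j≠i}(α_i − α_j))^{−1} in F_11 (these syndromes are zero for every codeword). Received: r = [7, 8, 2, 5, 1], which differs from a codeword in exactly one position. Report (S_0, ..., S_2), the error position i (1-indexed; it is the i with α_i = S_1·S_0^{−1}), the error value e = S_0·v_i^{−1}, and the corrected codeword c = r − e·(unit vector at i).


S = (7, 7, 7), error at position 1, error magnitude e = 3, c = [4, 8, 2, 5, 1].

Step 1: column multipliers v_i = (∏_{j≠i}(α_i − α_j))^{−1} mod 11.
  i = 1 (α = 1): (1−5)(1−10)(1−2)(1−9) = (−4)·(−9)·(−1)·(−8) = 288 ≡ 2, so v_1 = 2^{−1} = 6 (mod 11).
  i = 2 (α = 5): (5−1)(5−10)(5−2)(5−9) = 4·(−5)·3·(−4) = 240 ≡ 9, so v_2 = 9^{−1} = 5 (mod 11).
  i = 3 (α = 10): (10−1)(10−5)(10−2)(10−9) = 9·5·8·1 = 360 ≡ 8, so v_3 = 8^{−1} = 7 (mod 11).
  i = 4 (α = 2): (2−1)(2−5)(2−10)(2−9) = 1·(−3)·(−8)·(−7) = −168 ≡ 8, so v_4 = 8^{−1} = 7 (mod 11).
  i = 5 (α = 9): (9−1)(9−5)(9−10)(9−2) = 8·4·(−1)·7 = −224 ≡ 7, so v_5 = 7^{−1} = 8 (mod 11).
  v = [6, 5, 7, 7, 8].
Step 2: syndromes of r = [7, 8, 2, 5, 1] (all sums mod 11).
  S_0 = Σ v_i r_i = 6·7 + 5·8 + 7·2 + 7·5 + 8·1 = 139 ≡ 7.
  S_1 = Σ v_i α_i r_i = 6·1·7 + 5·5·8 + 7·10·2 + 7·2·5 + 8·9·1 = 524 ≡ 7.
  α_i^2 mod 11 = [1, 3, 1, 4, 4].
  S_2 = Σ v_i α_i^2 r_i = 6·1·7 + 5·3·8 + 7·1·2 + 7·4·5 + 8·4·1 = 348 ≡ 7.
  S = (7, 7, 7) ≠ 0, so r is not a codeword (an error is present).
Step 3: locate the error. For a single error e at position i, S_ℓ = v_i·e·α_i^ℓ, so α_err = S_1/S_0.
  S_0^{−1} = 7^{−1} = 8 (mod 11), so α_err = 7·8 = 56 ≡ 1 = α_1. Error position i = 1.
  Consistency check: S_2/S_1 = 7·8 = 56 ≡ 1 = α_err ✓ (single-error assumption holds).
Step 4: error magnitude e = S_0/v_1 = S_0·∏_{j≠1}(α_1 − α_j) = 7·2 = 14 ≡ 3 (mod 11).
Step 5: correct position 1: c_1 = r_1 − e = 7 − 3 ≡ 4 (mod 11). Hence c = [4, 8, 2, 5, 1].
  Check: interpolating c through the α_i gives m(x) = 3 + 1·x (degree < 2) with m(α_i) = c_i for every i, so c is indeed a codeword.


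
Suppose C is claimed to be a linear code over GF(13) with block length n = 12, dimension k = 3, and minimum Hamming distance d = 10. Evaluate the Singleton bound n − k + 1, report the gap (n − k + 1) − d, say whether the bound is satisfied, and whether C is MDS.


Singleton RHS = n − k + 1 = 10, slack = 0, bound satisfied, MDS.

Singleton bound: d ≤ n − k + 1.
Here n = 12, k = 3, so n − k + 1 = 10.
Given d = 10, check d ≤ 10: YES.
Slack = (n − k + 1) − d = 0.
The code is MDS (slack = 0).
Description: the claimed parameters are [12, 3, 10]_13; such a code would be MDS (meets Singleton bound).


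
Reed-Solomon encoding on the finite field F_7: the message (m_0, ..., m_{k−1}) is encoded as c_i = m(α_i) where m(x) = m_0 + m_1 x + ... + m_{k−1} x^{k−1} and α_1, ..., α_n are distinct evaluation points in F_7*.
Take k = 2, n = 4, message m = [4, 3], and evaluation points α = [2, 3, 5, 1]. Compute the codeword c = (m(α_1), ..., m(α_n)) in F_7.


c = [3, 6, 5, 0]

Message polynomial: m(x) = 4 + 3·x (mod 7).
For each evaluation point α_i, compute m(α_i) mod 7:
  α_1 = 2: Horner steps 3 → 3, so m(2) = 3.
  α_2 = 3: Horner steps 3 → 6, so m(3) = 6.
  α_3 = 5: Horner steps 3 → 5, so m(5) = 5.
  α_4 = 1: Horner steps 3 → 0, so m(1) = 0.
Codeword c = [3, 6, 5, 0] ∈ F_7^4.


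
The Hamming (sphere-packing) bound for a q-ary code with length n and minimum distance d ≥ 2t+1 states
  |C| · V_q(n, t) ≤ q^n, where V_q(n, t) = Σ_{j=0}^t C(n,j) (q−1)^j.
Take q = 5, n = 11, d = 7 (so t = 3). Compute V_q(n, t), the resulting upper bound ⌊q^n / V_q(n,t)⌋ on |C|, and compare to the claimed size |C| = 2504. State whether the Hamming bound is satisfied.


V_q(n, t) = 11485, q^n = 48828125, Hamming bound = 4251, |C| = 2504 ≤ bound (satisfied).

Step 1: Compute V_q(n, t) = Σ_{j=0}^3 C(n, j) (q−1)^j.
  j = 0: C(11,0)·(4)^0 = 1·1 = 1.
  j = 1: C(11,1)·(4)^1 = 11·4 = 44.
  j = 2: C(11,2)·(4)^2 = 55·16 = 880.
  j = 3: C(11,3)·(4)^3 = 165·64 = 10560.
  V_q(n, t) = 1 + 44 + 880 + 10560 = 11485.
Step 2: q^n = 5^11 = 48828125.
Step 3: Hamming bound ⌊q^n / V_q(n,t)⌋ = ⌊48828125/11485⌋ = 4251.
Step 4: Compare |C| = 2504 to 4251: satisfied.
The claimed |C| lies below the Hamming bound.


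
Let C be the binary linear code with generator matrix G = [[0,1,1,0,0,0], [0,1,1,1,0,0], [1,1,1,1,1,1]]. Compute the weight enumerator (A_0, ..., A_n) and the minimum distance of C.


Weight distribution: A_0 = 1, A_1 = 1, A_2 = 1, A_3 = 2, A_4 = 1, A_5 = 1, A_6 = 1. Minimum distance d = 1.

Enumerate all 2^3 = 8 messages m ∈ F_2^3.
For each, compute codeword c = mG in F_2^6, then tally its weight.
  m = 000 → c = 000000, weight = 0.
  m = 100 → c = 011000, weight = 2.
  m = 010 → c = 011100, weight = 3.
  m = 110 → c = 000100, weight = 1.
  m = 001 → c = 111111, weight = 6.
  m = 101 → c = 100111, weight = 4.
  m = 011 → c = 100011, weight = 3.
  m = 111 → c = 111011, weight = 5.
Tally weights:
  weight 0: 1 codewords.
  weight 1: 1 codewords.
  weight 2: 1 codewords.
  weight 3: 2 codewords.
  weight 4: 1 codewords.
  weight 5: 1 codewords.
  weight 6: 1 codewords.
Minimum distance d = smallest w > 0 with A_w > 0 = 1.
Sanity: Σ A_w = 8 = 2^3 = 8 ✓.


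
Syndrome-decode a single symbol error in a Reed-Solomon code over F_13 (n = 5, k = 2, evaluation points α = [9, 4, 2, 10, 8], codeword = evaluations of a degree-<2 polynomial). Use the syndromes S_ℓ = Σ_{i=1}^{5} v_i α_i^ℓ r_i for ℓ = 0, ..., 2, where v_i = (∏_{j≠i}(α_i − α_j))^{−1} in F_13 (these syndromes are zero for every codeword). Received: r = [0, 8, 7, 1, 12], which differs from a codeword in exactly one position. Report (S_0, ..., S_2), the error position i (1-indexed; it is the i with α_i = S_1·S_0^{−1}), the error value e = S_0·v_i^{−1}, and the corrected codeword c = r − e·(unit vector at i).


S = (3, 6, 12), error at position 3, error magnitude e = 1, c = [0, 8, 6, 1, 12].

Step 1: column multipliers v_i = (∏_{j≠i}(α_i − α_j))^{−1} mod 13.
  i = 1 (α = 9): (9−4)(9−2)(9−10)(9−8) = 5·7·(−1)·1 = −35 ≡ 4, so v_1 = 4^{−1} = 10 (mod 13).
  i = 2 (α = 4): (4−9)(4−2)(4−10)(4−8) = (−5)·2·(−6)·(−4) = −240 ≡ 7, so v_2 = 7^{−1} = 2 (mod 13).
  i = 3 (α = 2): (2−9)(2−4)(2−10)(2−8) = (−7)·(−2)·(−8)·(−6) = 672 ≡ 9, so v_3 = 9^{−1} = 3 (mod 13).
  i = 4 (α = 10): (10−9)(10−4)(10−2)(10−8) = 1·6·8·2 = 96 ≡ 5, so v_4 = 5^{−1} = 8 (mod 13).
  i = 5 (α = 8): (8−9)(8−4)(8−2)(8−10) = (−1)·4·6·(−2) = 48 ≡ 9, so v_5 = 9^{−1} = 3 (mod 13).
  v = [10, 2, 3, 8, 3].
Step 2: syndromes of r = [0, 8, 7, 1, 12] (all sums mod 13).
  S_0 = Σ v_i r_i = 10·0 + 2·8 + 3·7 + 8·1 + 3·12 = 81 ≡ 3.
  S_1 = Σ v_i α_i r_i = 10·9·0 + 2·4·8 + 3·2·7 + 8·10·1 + 3·8·12 = 474 ≡ 6.
  α_i^2 mod 13 = [3, 3, 4, 9, 12].
  S_2 = Σ v_i α_i^2 r_i = 10·3·0 + 2·3·8 + 3·4·7 + 8·9·1 + 3·12·12 = 636 ≡ 12.
  S = (3, 6, 12) ≠ 0, so r is not a codeword (an error is present).
Step 3: locate the error. For a single error e at position i, S_ℓ = v_i·e·α_i^ℓ, so α_err = S_1/S_0.
  S_0^{−1} = 3^{−1} = 9 (mod 13), so α_err = 6·9 = 54 ≡ 2 = α_3. Error position i = 3.
  Consistency check: S_2/S_1 = 12·11 = 132 ≡ 2 = α_err ✓ (single-error assumption holds).
Step 4: error magnitude e = S_0/v_3 = S_0·∏_{j≠3}(α_3 − α_j) = 3·9 = 27 ≡ 1 (mod 13).
Step 5: correct position 3: c_3 = r_3 − e = 7 − 1 ≡ 6 (mod 13). Hence c = [0, 8, 6, 1, 12].
  Check: interpolating c through the α_i gives m(x) = 4 + 1·x (degree < 2) with m(α_i) = c_i for every i, so c is indeed a codeword.


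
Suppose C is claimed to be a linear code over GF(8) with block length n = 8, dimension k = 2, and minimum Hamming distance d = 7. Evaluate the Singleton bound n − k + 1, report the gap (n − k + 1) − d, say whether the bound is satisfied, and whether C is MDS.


Singleton RHS = n − k + 1 = 7, slack = 0, bound satisfied, MDS.

Singleton bound: d ≤ n − k + 1.
Here n = 8, k = 2, so n − k + 1 = 7.
Given d = 7, check d ≤ 7: YES.
Slack = (n − k + 1) − d = 0.
The code is MDS (slack = 0).
Description: the claimed parameters are [8, 2, 7]_8; such a code would be MDS (meets Singleton bound).


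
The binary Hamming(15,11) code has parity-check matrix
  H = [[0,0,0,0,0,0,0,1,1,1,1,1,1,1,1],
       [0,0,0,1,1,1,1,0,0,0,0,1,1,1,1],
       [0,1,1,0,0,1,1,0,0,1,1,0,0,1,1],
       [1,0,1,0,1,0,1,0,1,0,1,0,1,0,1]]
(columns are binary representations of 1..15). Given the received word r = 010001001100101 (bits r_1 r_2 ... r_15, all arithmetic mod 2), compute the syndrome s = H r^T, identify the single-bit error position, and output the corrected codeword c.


s = (0, 1, 0, 1)^T, error position = 5, corrected codeword c = 010011001100101

Compute s = H r^T mod 2 one row at a time:
  s_1 = 0 + 1 + 1 + 0 + 0 + 1 + 0 + 1 = 4 ≡ 0 (mod 2).
  s_2 = 0 + 0 + 1 + 0 + 0 + 1 + 0 + 1 = 3 ≡ 1 (mod 2).
  s_3 = 1 + 0 + 1 + 0 + 1 + 0 + 0 + 1 = 4 ≡ 0 (mod 2).
  s_4 = 0 + 0 + 0 + 0 + 1 + 0 + 1 + 1 = 3 ≡ 1 (mod 2).
s = (0, 1, 0, 1)^T — this equals column 5 of H (binary 0101), so error is at position 5.
Correct: flip bit 5 of r = 010001001100101 to get c = 010011001100101.


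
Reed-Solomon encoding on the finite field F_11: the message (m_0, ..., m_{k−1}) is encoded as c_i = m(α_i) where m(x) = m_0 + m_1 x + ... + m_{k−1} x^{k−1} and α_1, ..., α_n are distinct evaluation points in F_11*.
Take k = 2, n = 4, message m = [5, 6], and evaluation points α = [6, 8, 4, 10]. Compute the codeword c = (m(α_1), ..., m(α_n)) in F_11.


c = [8, 9, 7, 10]

Message polynomial: m(x) = 5 + 6·x (mod 11).
For each evaluation point α_i, compute m(α_i) mod 11:
  α_1 = 6: Horner steps 6 → 8, so m(6) = 8.
  α_2 = 8: Horner steps 6 → 9, so m(8) = 9.
  α_3 = 4: Horner steps 6 → 7, so m(4) = 7.
  α_4 = 10: Horner steps 6 → 10, so m(10) = 10.
Codeword c = [8, 9, 7, 10] ∈ F_11^4.
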